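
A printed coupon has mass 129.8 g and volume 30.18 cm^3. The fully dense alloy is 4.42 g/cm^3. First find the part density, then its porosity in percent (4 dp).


rho_part = 129.8 / 30.18 = 4.3008615 g/cm^3
Porosity = (1 - 4.3008615/4.42)*100 = 2.6954 %


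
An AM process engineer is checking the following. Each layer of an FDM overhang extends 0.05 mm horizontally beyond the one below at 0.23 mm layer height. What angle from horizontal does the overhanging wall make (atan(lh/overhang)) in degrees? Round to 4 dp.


angle = atan(0.23/0.05) = 77.7352 degrees


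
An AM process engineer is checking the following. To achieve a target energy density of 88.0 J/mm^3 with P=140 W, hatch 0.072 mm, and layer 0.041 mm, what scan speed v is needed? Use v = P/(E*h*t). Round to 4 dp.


v = 140 / (88.0*0.072*0.041) = 538.9258 mm/s


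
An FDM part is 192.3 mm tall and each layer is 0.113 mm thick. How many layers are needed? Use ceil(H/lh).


Layers = ceil(192.3/0.113) = 1702


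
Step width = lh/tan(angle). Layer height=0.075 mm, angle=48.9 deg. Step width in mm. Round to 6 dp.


step = 0.075 / tan(48.9) = 0.065427 mm


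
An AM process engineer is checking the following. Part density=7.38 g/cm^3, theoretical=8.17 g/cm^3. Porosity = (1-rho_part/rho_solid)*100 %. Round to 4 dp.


Porosity = (1-7.38/8.17)*100 = 9.6695 %


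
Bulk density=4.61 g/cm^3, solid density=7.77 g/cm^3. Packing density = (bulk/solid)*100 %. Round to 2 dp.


Packing = (4.61/7.77)*100 = 59.33 %


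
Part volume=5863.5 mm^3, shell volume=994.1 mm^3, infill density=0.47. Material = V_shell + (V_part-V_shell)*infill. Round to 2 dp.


V_infill = (5863.5 - 994.1) * 0.47 = 2288.62
V_total = 994.1 + 2288.62 = 3282.72 mm^3


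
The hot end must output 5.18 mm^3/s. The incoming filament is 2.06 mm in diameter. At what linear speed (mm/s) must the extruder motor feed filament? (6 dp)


A = pi*(2.06/2)^2 = 3.332916
v = 5.18 / 3.332916 = 1.554195 mm/s


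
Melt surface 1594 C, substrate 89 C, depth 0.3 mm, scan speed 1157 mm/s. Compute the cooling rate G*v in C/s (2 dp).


G = (1594-89)/0.3 = 5016.66666667 C/mm
CR = 5016.66666667 * 1157 = 5804283.33 C/s


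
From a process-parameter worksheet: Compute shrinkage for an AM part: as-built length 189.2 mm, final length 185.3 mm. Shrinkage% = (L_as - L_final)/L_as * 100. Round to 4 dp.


Shrinkage = ((189.2-185.3)/189.2)*100 = 2.0613 %


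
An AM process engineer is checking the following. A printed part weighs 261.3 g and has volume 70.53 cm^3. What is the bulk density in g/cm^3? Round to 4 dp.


rho = 261.3 / 70.53 = 3.7048 g/cm^3


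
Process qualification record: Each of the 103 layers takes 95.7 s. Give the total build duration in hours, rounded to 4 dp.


t = 103 * 95.7 / 3600 = 2.7381 hrs


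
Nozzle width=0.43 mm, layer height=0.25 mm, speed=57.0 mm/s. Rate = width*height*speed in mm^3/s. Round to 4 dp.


Rate = 0.43 * 0.25 * 57.0 = 6.1275 mm^3/s


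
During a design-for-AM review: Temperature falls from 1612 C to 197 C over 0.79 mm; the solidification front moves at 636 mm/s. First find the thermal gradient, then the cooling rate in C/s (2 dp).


G = (1612-197)/0.79 = 1791.13924051 C/mm
CR = 1791.13924051 * 636 = 1139164.56 C/s


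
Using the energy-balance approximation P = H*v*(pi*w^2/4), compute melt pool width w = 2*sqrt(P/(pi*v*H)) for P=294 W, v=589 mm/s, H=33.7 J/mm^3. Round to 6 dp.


w = 2*sqrt(294/(pi*589*33.7)) = 0.137327 mm


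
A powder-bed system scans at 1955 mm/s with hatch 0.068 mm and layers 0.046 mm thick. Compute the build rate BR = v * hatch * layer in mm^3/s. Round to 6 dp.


Rate = 1955 * 0.068 * 0.046 = 6.11524 mm^3/s


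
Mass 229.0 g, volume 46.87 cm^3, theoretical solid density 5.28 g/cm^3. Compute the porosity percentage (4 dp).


rho_part = 229.0 / 46.87 = 4.88585449 g/cm^3
Porosity = (1 - 4.88585449/5.28)*100 = 7.4649 %


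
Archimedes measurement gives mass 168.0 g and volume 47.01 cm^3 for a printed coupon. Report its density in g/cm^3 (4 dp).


rho = 168.0 / 47.01 = 3.5737 g/cm^3


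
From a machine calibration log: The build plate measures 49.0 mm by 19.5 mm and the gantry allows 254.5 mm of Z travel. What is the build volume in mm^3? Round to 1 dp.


V = 49.0 * 19.5 * 254.5 = 243174.8 mm^3


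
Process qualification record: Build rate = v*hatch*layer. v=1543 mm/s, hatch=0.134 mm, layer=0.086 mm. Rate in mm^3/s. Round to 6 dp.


Rate = 1543 * 0.134 * 0.086 = 17.781532 mm^3/s


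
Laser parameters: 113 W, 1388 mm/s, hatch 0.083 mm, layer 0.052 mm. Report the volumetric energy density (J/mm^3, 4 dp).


E = 113 / (1388*0.083*0.052) = 18.8629 J/mm^3


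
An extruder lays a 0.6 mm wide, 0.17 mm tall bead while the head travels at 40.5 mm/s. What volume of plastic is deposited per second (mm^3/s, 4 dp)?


Rate = 0.6 * 0.17 * 40.5 = 4.131 mm^3/s


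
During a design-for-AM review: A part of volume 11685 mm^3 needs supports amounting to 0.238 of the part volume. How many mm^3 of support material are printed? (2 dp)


V_support = 11685 * 0.238 = 2781.03 mm^3


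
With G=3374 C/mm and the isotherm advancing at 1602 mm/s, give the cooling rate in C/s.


CR = 3374 * 1602 = 5405148 C/s


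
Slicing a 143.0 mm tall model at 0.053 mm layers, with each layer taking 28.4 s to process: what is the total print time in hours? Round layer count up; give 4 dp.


Layers = ceil(143.0/0.053) = 2699
t = 2699 * 28.4 / 3600 = 21.2921 hrs


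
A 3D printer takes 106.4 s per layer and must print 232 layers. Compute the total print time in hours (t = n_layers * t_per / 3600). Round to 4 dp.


t = 232 * 106.4 / 3600 = 6.8569 hrs


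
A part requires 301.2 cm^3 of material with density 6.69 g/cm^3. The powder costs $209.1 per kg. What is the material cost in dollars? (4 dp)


Mass = 301.2*6.69/1000 = 2.015028 kg
Cost = 2.015028 * 209.1 = 421.3424 $


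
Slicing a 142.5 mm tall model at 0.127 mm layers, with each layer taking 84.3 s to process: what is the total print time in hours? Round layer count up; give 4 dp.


Layers = ceil(142.5/0.127) = 1123
t = 1123 * 84.3 / 3600 = 26.2969 hrs


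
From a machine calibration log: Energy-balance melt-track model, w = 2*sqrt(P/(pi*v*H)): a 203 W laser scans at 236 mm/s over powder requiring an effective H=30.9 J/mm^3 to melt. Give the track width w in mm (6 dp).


w = 2*sqrt(203/(pi*236*30.9)) = 0.188264 mm


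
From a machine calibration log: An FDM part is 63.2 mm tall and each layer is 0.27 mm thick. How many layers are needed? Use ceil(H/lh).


Layers = ceil(63.2/0.27) = 235


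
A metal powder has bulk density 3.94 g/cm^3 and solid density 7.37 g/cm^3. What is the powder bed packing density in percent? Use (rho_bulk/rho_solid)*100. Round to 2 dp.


Packing = (3.94/7.37)*100 = 53.46 %


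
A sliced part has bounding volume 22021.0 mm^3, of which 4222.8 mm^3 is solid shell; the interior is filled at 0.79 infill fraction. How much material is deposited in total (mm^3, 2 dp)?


V_infill = (22021.0 - 4222.8) * 0.79 = 14060.58
V_total = 4222.8 + 14060.58 = 18283.38 mm^3


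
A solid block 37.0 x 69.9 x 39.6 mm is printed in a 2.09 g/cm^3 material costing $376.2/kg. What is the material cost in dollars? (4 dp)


V = 37.0 * 69.9 * 39.6 = 102417.48 mm^3 = 102.41748 cm^3
Mass = 102.41748 * 2.09 / 1000 = 0.21405253 kg
Cost = 0.21405253 * 376.2 = 80.5266 $


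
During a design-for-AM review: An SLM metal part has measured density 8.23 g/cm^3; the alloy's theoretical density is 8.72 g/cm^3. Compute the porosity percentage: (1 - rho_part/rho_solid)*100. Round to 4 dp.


Porosity = (1-8.23/8.72)*100 = 5.6193 %


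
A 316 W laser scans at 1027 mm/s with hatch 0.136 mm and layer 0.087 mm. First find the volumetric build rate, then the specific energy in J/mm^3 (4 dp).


Build rate = 1027 * 0.136 * 0.087 = 12.151464 mm^3/s
SE = 316 / 12.151464 = 26.0051 J/mm^3


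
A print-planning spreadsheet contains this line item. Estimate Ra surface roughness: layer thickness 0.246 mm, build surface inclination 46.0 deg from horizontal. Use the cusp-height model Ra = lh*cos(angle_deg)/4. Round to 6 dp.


Ra = 0.246 * cos(46.0) / 4 = 0.042721 mm


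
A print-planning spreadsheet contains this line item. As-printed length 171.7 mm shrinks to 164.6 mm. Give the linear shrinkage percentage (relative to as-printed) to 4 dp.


Shrinkage = ((171.7-164.6)/171.7)*100 = 4.1351 %


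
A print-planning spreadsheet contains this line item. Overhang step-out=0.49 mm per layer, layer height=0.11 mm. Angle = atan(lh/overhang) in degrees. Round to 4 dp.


angle = atan(0.11/0.49) = 12.6526 degrees


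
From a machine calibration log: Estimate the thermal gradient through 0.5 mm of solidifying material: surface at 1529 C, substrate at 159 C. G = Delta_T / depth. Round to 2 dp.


G = (1529-159)/0.5 = 2740.0 C/mm


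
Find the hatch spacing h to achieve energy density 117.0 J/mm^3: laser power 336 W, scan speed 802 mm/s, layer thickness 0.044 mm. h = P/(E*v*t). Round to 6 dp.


h = 336 / (117.0*802*0.044) = 0.081382 mm


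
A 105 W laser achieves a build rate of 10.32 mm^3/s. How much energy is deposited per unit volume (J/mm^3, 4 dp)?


SE = 105 / 10.32 = 10.1744 J/mm^3


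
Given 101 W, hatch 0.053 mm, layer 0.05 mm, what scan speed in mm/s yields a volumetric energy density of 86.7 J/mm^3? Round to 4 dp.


v = 101 / (86.7*0.053*0.05) = 439.5987 mm/s


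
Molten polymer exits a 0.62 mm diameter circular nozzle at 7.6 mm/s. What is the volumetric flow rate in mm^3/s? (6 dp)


A = pi*(0.62/2)^2 = 0.30190705 mm^2
Q = 0.30190705 * 7.6 = 2.294494 mm^3/s


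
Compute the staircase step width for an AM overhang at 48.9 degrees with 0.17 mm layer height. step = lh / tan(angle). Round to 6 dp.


step = 0.17 / tan(48.9) = 0.1483 mm


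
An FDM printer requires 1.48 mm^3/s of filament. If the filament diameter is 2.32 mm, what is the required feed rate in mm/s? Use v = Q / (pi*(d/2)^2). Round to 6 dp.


A = pi*(2.32/2)^2 = 4.227327
v = 1.48 / 4.227327 = 0.350103 mm/s


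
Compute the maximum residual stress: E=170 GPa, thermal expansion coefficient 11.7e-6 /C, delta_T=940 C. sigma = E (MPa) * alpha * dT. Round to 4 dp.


sigma = 170*1000 * 11.7e-6 * 940 = 1869.66 MPa


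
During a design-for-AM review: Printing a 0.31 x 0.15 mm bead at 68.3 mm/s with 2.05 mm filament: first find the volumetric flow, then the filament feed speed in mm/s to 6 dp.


Q = 0.31 * 0.15 * 68.3 = 3.17595 mm^3/s
A_fil = pi*(2.05/2)^2 = 3.30063578 mm^2
v_feed = 3.17595 / 3.30063578 = 0.962224 mm/s


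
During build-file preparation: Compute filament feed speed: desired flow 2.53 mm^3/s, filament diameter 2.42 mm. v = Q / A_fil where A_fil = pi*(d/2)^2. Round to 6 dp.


A = pi*(2.42/2)^2 = 4.599606
v = 2.53 / 4.599606 = 0.550047 mm/s


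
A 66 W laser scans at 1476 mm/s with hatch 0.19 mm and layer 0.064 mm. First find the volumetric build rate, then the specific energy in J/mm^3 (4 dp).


Build rate = 1476 * 0.19 * 0.064 = 17.94816 mm^3/s
SE = 66 / 17.94816 = 3.6773 J/mm^3


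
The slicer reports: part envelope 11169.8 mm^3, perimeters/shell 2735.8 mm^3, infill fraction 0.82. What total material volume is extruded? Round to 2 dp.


V_infill = (11169.8 - 2735.8) * 0.82 = 6915.88
V_total = 2735.8 + 6915.88 = 9651.68 mm^3


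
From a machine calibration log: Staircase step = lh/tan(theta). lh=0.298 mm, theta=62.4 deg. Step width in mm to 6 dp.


step = 0.298 / tan(62.4) = 0.155791 mm


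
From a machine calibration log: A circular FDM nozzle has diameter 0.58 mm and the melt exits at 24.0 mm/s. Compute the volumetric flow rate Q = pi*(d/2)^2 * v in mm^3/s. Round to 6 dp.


A = pi*(0.58/2)^2 = 0.26420794 mm^2
Q = 0.26420794 * 24.0 = 6.340991 mm^3/s


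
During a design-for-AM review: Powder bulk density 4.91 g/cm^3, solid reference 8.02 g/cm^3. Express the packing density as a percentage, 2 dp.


Packing = (4.91/8.02)*100 = 61.22 %


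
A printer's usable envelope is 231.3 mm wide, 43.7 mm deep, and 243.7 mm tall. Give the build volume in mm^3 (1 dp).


V = 231.3 * 43.7 * 243.7 = 2463273.3 mm^3


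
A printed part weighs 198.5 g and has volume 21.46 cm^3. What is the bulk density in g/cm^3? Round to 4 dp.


rho = 198.5 / 21.46 = 9.2498 g/cm^3


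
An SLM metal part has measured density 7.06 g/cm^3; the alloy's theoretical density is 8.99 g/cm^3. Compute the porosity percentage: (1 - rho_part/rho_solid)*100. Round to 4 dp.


Porosity = (1-7.06/8.99)*100 = 21.4683 %


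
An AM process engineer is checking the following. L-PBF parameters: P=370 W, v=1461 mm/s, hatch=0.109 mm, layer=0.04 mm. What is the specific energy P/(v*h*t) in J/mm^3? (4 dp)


Build rate = 1461 * 0.109 * 0.04 = 6.36996 mm^3/s
SE = 370 / 6.36996 = 58.0851 J/mm^3


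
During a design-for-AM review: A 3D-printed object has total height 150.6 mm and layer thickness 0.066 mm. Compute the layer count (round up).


Layers = ceil(150.6/0.066) = 2282


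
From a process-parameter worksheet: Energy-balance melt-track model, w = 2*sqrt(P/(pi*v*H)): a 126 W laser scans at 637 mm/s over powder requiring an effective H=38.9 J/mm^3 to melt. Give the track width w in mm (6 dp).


w = 2*sqrt(126/(pi*637*38.9)) = 0.080463 mm


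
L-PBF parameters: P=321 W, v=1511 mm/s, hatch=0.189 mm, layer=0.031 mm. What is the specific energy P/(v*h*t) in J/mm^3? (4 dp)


Build rate = 1511 * 0.189 * 0.031 = 8.852949 mm^3/s
SE = 321 / 8.852949 = 36.2591 J/mm^3


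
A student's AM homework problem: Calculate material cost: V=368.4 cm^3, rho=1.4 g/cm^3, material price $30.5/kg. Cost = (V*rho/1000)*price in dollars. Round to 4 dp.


Mass = 368.4*1.4/1000 = 0.51576 kg
Cost = 0.51576 * 30.5 = 15.7307 $


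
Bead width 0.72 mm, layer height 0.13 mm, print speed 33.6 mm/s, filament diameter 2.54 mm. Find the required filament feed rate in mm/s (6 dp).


Q = 0.72 * 0.13 * 33.6 = 3.14496 mm^3/s
A_fil = pi*(2.54/2)^2 = 5.06707479 mm^2
v_feed = 3.14496 / 5.06707479 = 0.620666 mm/s


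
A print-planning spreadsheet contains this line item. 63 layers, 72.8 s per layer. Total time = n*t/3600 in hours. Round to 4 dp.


t = 63 * 72.8 / 3600 = 1.274 hrs


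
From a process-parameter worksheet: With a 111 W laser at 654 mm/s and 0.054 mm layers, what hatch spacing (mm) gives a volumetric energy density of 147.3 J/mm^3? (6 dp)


h = 111 / (147.3*654*0.054) = 0.021338 mm


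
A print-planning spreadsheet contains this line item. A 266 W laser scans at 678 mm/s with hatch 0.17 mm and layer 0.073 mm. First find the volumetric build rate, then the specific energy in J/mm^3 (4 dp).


Build rate = 678 * 0.17 * 0.073 = 8.41398 mm^3/s
SE = 266 / 8.41398 = 31.6141 J/mm^3


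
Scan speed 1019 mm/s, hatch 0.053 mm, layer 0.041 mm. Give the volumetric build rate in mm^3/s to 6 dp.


Rate = 1019 * 0.053 * 0.041 = 2.214287 mm^3/s


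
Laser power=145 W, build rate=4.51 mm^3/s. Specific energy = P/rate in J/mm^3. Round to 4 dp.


SE = 145 / 4.51 = 32.1508 J/mm^3


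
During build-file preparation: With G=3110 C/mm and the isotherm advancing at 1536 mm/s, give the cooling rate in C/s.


CR = 3110 * 1536 = 4776960 C/s


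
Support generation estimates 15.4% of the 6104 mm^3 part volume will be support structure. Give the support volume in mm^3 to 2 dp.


V_support = 6104 * 0.154 = 940.02 mm^3


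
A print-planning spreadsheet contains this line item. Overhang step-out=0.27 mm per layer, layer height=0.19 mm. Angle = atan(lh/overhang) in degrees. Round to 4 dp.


angle = atan(0.19/0.27) = 35.1342 degrees


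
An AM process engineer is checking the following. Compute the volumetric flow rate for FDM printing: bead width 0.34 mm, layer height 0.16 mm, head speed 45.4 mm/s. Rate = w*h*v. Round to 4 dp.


Rate = 0.34 * 0.16 * 45.4 = 2.4698 mm^3/s


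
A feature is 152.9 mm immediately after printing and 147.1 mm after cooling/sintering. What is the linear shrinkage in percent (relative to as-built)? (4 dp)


Shrinkage = ((152.9-147.1)/152.9)*100 = 3.7933 %


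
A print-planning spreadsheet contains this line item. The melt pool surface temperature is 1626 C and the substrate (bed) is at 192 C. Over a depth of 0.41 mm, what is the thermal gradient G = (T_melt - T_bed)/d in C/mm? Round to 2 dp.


G = (1626-192)/0.41 = 3497.56 C/mm


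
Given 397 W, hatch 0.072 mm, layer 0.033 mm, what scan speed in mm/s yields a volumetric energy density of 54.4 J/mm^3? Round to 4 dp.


v = 397 / (54.4*0.072*0.033) = 3071.4622 mm/s


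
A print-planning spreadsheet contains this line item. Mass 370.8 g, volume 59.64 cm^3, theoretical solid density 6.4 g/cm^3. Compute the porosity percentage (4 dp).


rho_part = 370.8 / 59.64 = 6.21730382 g/cm^3
Porosity = (1 - 6.21730382/6.4)*100 = 2.8546 %


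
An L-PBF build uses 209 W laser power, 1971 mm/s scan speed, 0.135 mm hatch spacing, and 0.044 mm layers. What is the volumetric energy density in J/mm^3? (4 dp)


E = 209 / (1971*0.135*0.044) = 17.8514 J/mm^3


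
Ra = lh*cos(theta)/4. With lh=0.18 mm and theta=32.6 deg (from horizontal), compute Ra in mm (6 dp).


Ra = 0.18 * cos(32.6) / 4 = 0.03791 mm


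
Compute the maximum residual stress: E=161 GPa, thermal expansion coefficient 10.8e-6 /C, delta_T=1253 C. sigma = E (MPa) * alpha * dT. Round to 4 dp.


sigma = 161*1000 * 10.8e-6 * 1253 = 2178.7164 MPa


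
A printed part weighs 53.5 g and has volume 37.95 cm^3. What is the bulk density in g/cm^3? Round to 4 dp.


rho = 53.5 / 37.95 = 1.4097 g/cm^3


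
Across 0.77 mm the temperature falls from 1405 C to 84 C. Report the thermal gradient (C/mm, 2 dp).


G = (1405-84)/0.77 = 1715.58 C/mm


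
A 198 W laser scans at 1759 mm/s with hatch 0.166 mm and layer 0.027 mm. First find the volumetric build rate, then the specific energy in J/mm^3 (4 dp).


Build rate = 1759 * 0.166 * 0.027 = 7.883838 mm^3/s
SE = 198 / 7.883838 = 25.1147 J/mm^3


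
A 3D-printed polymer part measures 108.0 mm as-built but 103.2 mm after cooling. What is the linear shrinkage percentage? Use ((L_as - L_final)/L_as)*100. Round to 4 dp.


Shrinkage = ((108.0-103.2)/108.0)*100 = 4.4444 %


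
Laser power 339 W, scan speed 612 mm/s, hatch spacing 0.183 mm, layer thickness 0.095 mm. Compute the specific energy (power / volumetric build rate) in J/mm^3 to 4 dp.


Build rate = 612 * 0.183 * 0.095 = 10.63962 mm^3/s
SE = 339 / 10.63962 = 31.862 J/mm^3


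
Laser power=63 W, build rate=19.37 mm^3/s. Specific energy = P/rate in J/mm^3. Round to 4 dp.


SE = 63 / 19.37 = 3.2525 J/mm^3


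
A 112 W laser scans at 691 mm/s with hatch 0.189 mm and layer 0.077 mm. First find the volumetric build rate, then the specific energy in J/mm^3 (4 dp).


Build rate = 691 * 0.189 * 0.077 = 10.056123 mm^3/s
SE = 112 / 10.056123 = 11.1375 J/mm^3


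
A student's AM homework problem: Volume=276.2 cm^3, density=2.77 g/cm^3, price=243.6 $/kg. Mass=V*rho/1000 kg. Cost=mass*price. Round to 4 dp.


Mass = 276.2*2.77/1000 = 0.765074 kg
Cost = 0.765074 * 243.6 = 186.372 $


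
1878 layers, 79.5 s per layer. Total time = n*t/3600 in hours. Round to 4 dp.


t = 1878 * 79.5 / 3600 = 41.4725 hrs


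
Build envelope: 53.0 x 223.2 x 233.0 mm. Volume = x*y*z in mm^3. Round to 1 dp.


V = 53.0 * 223.2 * 233.0 = 2756296.8 mm^3


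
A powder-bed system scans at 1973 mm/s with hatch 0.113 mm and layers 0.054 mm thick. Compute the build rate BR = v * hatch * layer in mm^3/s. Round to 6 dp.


Rate = 1973 * 0.113 * 0.054 = 12.039246 mm^3/s


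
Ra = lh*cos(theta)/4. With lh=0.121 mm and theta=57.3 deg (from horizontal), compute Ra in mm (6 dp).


Ra = 0.121 * cos(57.3) / 4 = 0.016342 mm


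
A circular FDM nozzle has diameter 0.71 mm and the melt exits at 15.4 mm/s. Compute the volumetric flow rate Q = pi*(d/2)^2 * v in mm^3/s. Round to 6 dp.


A = pi*(0.71/2)^2 = 0.39591921 mm^2
Q = 0.39591921 * 15.4 = 6.097156 mm^3/s


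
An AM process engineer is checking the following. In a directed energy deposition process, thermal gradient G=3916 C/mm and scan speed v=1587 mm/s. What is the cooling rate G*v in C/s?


CR = 3916 * 1587 = 6214692 C/s


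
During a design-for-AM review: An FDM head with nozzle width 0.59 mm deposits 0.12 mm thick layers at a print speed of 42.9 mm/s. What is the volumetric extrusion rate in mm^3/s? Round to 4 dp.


Rate = 0.59 * 0.12 * 42.9 = 3.0373 mm^3/s


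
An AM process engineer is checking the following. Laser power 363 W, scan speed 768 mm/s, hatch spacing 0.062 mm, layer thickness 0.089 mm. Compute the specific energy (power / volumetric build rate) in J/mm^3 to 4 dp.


Build rate = 768 * 0.062 * 0.089 = 4.237824 mm^3/s
SE = 363 / 4.237824 = 85.6572 J/mm^3


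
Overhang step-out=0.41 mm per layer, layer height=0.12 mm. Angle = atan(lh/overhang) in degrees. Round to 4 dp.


angle = atan(0.12/0.41) = 16.3139 degrees


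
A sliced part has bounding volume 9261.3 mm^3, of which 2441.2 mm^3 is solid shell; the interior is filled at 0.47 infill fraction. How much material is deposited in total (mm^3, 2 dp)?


V_infill = (9261.3 - 2441.2) * 0.47 = 3205.45
V_total = 2441.2 + 3205.45 = 5646.65 mm^3


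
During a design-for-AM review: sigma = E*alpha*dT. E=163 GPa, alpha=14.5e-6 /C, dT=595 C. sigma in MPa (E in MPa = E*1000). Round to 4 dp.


sigma = 163*1000 * 14.5e-6 * 595 = 1406.2825 MPa


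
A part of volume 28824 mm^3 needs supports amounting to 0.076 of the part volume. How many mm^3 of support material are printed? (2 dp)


V_support = 28824 * 0.076 = 2190.62 mm^3


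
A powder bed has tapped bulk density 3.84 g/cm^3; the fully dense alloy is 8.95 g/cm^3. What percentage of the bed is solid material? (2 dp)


Packing = (3.84/8.95)*100 = 42.91 %


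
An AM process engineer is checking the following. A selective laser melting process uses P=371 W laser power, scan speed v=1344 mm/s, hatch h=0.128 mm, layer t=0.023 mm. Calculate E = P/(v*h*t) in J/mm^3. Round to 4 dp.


E = 371 / (1344*0.128*0.023) = 93.7642 J/mm^3


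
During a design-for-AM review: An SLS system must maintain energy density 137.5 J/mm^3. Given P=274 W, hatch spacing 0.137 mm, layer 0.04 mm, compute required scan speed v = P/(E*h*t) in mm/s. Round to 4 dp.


v = 274 / (137.5*0.137*0.04) = 363.6364 mm/s


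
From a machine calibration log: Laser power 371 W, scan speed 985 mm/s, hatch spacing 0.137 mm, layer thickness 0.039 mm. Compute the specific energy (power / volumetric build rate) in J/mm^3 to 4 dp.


Build rate = 985 * 0.137 * 0.039 = 5.262855 mm^3/s
SE = 371 / 5.262855 = 70.4941 J/mm^3


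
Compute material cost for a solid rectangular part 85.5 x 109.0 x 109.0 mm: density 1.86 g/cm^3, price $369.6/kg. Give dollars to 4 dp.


V = 85.5 * 109.0 * 109.0 = 1015825.5 mm^3 = 1015.8255 cm^3
Mass = 1015.8255 * 1.86 / 1000 = 1.88943543 kg
Cost = 1.88943543 * 369.6 = 698.3353 $


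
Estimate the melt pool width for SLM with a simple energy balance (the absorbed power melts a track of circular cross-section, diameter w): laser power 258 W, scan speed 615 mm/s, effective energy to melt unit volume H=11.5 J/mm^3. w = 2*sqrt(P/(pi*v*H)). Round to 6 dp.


w = 2*sqrt(258/(pi*615*11.5)) = 0.215515 mm


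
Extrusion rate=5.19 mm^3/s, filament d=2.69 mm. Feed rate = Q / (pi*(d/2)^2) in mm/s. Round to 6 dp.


A = pi*(2.69/2)^2 = 5.68322
v = 5.19 / 5.68322 = 0.913215 mm/s


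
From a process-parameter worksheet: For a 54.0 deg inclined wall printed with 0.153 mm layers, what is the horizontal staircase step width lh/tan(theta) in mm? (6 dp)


step = 0.153 / tan(54.0) = 0.111161 mm


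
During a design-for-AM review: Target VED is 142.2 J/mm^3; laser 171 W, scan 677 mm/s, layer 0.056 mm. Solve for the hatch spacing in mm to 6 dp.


h = 171 / (142.2*677*0.056) = 0.031719 mm


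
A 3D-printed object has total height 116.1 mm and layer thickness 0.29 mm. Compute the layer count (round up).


Layers = ceil(116.1/0.29) = 401


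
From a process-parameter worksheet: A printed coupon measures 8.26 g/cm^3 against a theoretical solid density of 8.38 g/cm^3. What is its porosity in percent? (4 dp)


Porosity = (1-8.26/8.38)*100 = 1.432 %


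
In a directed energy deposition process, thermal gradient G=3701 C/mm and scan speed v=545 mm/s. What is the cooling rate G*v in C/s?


CR = 3701 * 545 = 2017045 C/s


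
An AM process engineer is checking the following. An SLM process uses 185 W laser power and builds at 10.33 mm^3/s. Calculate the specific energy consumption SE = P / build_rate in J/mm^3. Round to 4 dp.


SE = 185 / 10.33 = 17.909 J/mm^3


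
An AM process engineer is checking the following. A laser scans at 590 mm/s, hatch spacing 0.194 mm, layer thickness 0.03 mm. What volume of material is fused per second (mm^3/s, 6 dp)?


Rate = 590 * 0.194 * 0.03 = 3.4338 mm^3/s


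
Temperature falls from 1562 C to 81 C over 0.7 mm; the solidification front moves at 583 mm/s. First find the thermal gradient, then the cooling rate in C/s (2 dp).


G = (1562-81)/0.7 = 2115.71428571 C/mm
CR = 2115.71428571 * 583 = 1233461.43 C/s


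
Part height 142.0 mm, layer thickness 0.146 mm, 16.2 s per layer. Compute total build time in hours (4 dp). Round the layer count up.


Layers = ceil(142.0/0.146) = 973
t = 973 * 16.2 / 3600 = 4.3785 hrs


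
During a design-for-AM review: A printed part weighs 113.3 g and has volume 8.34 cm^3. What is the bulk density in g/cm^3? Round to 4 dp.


rho = 113.3 / 8.34 = 13.5851 g/cm^3


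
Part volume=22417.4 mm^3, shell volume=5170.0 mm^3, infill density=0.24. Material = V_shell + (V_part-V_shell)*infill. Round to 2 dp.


V_infill = (22417.4 - 5170.0) * 0.24 = 4139.38
V_total = 5170.0 + 4139.38 = 9309.38 mm^3


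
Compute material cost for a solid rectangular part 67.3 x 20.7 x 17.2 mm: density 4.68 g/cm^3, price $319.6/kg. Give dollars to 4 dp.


V = 67.3 * 20.7 * 17.2 = 23961.492 mm^3 = 23.961492 cm^3
Mass = 23.961492 * 4.68 / 1000 = 0.11213978 kg
Cost = 0.11213978 * 319.6 = 35.8399 $


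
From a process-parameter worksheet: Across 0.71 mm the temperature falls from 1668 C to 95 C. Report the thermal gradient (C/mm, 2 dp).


G = (1668-95)/0.71 = 2215.49 C/mm


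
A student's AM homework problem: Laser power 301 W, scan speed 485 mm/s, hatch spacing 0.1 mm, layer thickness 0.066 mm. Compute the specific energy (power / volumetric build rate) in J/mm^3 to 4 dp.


Build rate = 485 * 0.1 * 0.066 = 3.201 mm^3/s
SE = 301 / 3.201 = 94.0331 J/mm^3


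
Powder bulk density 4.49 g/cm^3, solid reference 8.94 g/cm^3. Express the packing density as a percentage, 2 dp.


Packing = (4.49/8.94)*100 = 50.22 %


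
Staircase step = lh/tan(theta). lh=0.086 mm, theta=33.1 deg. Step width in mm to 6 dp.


step = 0.086 / tan(33.1) = 0.131924 mm


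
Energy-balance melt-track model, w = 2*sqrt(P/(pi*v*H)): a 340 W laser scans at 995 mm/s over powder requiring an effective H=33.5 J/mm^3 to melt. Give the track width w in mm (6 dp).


w = 2*sqrt(340/(pi*995*33.5)) = 0.113962 mm


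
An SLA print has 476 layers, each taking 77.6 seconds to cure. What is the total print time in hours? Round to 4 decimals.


t = 476 * 77.6 / 3600 = 10.2604 hrs


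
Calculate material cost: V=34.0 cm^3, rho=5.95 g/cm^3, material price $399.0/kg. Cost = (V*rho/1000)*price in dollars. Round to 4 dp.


Mass = 34.0*5.95/1000 = 0.2023 kg
Cost = 0.2023 * 399.0 = 80.7177 $


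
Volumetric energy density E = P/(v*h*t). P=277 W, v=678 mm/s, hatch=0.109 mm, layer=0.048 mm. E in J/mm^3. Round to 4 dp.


E = 277 / (678*0.109*0.048) = 78.0876 J/mm^3


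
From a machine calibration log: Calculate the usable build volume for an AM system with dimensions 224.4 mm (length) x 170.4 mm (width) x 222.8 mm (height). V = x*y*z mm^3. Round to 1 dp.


V = 224.4 * 170.4 * 222.8 = 8519372.9 mm^3


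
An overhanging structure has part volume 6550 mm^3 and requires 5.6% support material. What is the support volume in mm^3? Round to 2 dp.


V_support = 6550 * 0.056 = 366.8 mm^3


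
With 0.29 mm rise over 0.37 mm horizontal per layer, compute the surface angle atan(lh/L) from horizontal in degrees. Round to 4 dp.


angle = atan(0.29/0.37) = 38.0888 degrees


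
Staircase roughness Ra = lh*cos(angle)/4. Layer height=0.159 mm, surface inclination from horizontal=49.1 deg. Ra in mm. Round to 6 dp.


Ra = 0.159 * cos(49.1) / 4 = 0.026026 mm


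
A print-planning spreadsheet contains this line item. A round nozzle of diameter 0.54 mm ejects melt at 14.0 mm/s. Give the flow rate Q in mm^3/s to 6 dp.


A = pi*(0.54/2)^2 = 0.2290221 mm^2
Q = 0.2290221 * 14.0 = 3.206309 mm^3/s


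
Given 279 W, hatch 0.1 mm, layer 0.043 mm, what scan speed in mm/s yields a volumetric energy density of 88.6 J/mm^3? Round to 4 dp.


v = 279 / (88.6*0.1*0.043) = 732.3219 mm/s


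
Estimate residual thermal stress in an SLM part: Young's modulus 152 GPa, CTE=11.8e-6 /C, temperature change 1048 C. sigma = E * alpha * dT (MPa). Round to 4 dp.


sigma = 152*1000 * 11.8e-6 * 1048 = 1879.6928 MPa


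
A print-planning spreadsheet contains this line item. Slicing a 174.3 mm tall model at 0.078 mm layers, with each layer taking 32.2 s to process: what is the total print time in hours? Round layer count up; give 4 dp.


Layers = ceil(174.3/0.078) = 2235
t = 2235 * 32.2 / 3600 = 19.9908 hrs


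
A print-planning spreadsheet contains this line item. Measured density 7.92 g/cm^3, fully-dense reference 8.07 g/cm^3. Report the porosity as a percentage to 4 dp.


Porosity = (1-7.92/8.07)*100 = 1.8587 %


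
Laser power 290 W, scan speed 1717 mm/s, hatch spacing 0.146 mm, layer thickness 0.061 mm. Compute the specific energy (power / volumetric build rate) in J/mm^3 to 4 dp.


Build rate = 1717 * 0.146 * 0.061 = 15.291602 mm^3/s
SE = 290 / 15.291602 = 18.9647 J/mm^3


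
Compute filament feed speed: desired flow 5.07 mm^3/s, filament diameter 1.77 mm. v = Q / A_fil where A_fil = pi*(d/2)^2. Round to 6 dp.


A = pi*(1.77/2)^2 = 2.460574
v = 5.07 / 2.460574 = 2.060495 mm/s


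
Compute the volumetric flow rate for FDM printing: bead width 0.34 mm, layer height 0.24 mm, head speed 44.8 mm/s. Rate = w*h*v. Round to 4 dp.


Rate = 0.34 * 0.24 * 44.8 = 3.6557 mm^3/s


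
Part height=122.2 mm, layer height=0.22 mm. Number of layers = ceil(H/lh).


Layers = ceil(122.2/0.22) = 556


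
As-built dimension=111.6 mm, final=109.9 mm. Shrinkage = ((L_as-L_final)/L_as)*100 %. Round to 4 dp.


Shrinkage = ((111.6-109.9)/111.6)*100 = 1.5233 %


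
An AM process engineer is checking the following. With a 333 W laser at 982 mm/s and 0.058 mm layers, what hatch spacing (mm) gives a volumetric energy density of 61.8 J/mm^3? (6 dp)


h = 333 / (61.8*982*0.058) = 0.094605 mm


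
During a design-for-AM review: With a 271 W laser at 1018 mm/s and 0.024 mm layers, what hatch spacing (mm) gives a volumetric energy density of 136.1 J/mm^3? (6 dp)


h = 271 / (136.1*1018*0.024) = 0.081499 mm


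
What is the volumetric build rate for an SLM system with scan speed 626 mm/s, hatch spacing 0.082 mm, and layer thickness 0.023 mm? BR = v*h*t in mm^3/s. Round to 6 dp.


Rate = 626 * 0.082 * 0.023 = 1.180636 mm^3/s


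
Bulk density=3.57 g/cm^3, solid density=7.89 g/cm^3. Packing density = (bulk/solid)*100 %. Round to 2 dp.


Packing = (3.57/7.89)*100 = 45.25 %


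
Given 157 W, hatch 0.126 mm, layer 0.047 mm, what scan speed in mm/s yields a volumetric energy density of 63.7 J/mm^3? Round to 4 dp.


v = 157 / (63.7*0.126*0.047) = 416.1902 mm/s


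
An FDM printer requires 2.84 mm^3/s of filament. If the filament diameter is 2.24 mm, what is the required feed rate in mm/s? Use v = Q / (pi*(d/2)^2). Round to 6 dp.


A = pi*(2.24/2)^2 = 3.940814
v = 2.84 / 3.940814 = 0.720663 mm/s


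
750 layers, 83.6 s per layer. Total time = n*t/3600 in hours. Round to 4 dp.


t = 750 * 83.6 / 3600 = 17.4167 hrs


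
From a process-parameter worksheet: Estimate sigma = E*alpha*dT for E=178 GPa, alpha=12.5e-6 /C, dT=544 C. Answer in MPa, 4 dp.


sigma = 178*1000 * 12.5e-6 * 544 = 1210.4 MPa


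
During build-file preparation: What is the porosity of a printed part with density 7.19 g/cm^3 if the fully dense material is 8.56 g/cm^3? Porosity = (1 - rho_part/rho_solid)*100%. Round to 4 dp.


Porosity = (1-7.19/8.56)*100 = 16.0047 %


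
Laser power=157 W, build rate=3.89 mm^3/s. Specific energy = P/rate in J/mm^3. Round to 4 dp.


SE = 157 / 3.89 = 40.3599 J/mm^3


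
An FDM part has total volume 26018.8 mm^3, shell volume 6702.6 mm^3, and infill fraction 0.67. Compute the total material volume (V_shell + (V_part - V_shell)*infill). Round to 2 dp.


V_infill = (26018.8 - 6702.6) * 0.67 = 12941.85
V_total = 6702.6 + 12941.85 = 19644.45 mm^3


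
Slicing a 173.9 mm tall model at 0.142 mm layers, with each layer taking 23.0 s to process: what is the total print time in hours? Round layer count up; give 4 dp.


Layers = ceil(173.9/0.142) = 1225
t = 1225 * 23.0 / 3600 = 7.8264 hrs


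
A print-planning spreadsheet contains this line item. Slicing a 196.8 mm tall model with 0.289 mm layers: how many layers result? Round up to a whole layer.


Layers = ceil(196.8/0.289) = 681


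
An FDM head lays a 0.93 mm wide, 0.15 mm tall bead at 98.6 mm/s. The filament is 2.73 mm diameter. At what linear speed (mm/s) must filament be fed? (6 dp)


Q = 0.93 * 0.15 * 98.6 = 13.7547 mm^3/s
A_fil = pi*(2.73/2)^2 = 5.85349397 mm^2
v_feed = 13.7547 / 5.85349397 = 2.349827 mm/s


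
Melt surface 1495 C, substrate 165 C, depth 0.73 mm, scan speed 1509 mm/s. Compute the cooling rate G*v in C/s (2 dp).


G = (1495-165)/0.73 = 1821.91780822 C/mm
CR = 1821.91780822 * 1509 = 2749273.97 C/s


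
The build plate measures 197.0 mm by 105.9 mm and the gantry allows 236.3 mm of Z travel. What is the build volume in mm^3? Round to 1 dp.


V = 197.0 * 105.9 * 236.3 = 4929761.5 mm^3


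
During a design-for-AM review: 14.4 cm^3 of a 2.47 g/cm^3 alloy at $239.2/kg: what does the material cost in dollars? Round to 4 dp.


Mass = 14.4*2.47/1000 = 0.035568 kg
Cost = 0.035568 * 239.2 = 8.5079 $


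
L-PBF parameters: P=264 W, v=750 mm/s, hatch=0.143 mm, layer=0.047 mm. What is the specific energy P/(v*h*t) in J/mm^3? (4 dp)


Build rate = 750 * 0.143 * 0.047 = 5.04075 mm^3/s
SE = 264 / 5.04075 = 52.3732 J/mm^3


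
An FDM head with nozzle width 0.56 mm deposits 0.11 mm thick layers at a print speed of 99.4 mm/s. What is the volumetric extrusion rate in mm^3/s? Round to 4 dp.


Rate = 0.56 * 0.11 * 99.4 = 6.123 mm^3/s


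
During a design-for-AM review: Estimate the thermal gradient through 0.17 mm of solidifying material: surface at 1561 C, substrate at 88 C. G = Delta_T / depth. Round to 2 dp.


G = (1561-88)/0.17 = 8664.71 C/mm


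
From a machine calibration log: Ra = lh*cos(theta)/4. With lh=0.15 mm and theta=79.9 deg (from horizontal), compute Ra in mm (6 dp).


Ra = 0.15 * cos(79.9) / 4 = 0.006576 mm


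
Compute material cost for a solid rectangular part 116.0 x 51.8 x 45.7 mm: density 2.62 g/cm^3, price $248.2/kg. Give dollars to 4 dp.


V = 116.0 * 51.8 * 45.7 = 274602.16 mm^3 = 274.60216 cm^3
Mass = 274.60216 * 2.62 / 1000 = 0.71945766 kg
Cost = 0.71945766 * 248.2 = 178.5694 $


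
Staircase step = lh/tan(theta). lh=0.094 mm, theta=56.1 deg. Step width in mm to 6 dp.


step = 0.094 / tan(56.1) = 0.063165 mm


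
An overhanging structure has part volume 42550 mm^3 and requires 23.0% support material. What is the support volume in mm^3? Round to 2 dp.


V_support = 42550 * 0.23 = 9786.5 mm^3


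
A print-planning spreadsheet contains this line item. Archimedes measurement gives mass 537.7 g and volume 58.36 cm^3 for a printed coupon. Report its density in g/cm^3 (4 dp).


rho = 537.7 / 58.36 = 9.2135 g/cm^3


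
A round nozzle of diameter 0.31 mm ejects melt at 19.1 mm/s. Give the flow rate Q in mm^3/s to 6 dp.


A = pi*(0.31/2)^2 = 0.07547676 mm^2
Q = 0.07547676 * 19.1 = 1.441606 mm^3/s


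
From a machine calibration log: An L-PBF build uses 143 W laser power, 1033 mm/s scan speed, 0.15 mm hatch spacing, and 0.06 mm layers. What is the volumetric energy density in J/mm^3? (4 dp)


E = 143 / (1033*0.15*0.06) = 15.3813 J/mm^3


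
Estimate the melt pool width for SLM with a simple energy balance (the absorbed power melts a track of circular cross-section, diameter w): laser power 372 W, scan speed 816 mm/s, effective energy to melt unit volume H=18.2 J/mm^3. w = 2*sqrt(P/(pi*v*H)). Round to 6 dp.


w = 2*sqrt(372/(pi*816*18.2)) = 0.178585 mm


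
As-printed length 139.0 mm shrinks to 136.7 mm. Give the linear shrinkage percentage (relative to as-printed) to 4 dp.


Shrinkage = ((139.0-136.7)/139.0)*100 = 1.6547 %


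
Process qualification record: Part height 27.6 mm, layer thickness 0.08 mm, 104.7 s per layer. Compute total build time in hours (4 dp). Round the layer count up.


Layers = ceil(27.6/0.08) = 345
t = 345 * 104.7 / 3600 = 10.0338 hrs


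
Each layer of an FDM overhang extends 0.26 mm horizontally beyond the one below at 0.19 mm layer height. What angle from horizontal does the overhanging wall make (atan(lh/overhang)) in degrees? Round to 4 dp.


angle = atan(0.19/0.26) = 36.1582 degrees


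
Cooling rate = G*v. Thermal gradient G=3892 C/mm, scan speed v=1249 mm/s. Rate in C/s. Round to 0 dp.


CR = 3892 * 1249 = 4861108 C/s


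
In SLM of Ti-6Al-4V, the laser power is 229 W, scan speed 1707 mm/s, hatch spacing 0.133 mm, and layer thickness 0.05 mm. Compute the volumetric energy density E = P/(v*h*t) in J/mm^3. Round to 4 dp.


E = 229 / (1707*0.133*0.05) = 20.1735 J/mm^3


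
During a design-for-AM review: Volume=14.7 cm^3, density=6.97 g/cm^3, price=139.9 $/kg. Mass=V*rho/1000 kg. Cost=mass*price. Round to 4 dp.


Mass = 14.7*6.97/1000 = 0.102459 kg
Cost = 0.102459 * 139.9 = 14.334 $


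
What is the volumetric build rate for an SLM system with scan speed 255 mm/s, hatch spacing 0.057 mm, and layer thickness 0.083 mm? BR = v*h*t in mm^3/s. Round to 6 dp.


Rate = 255 * 0.057 * 0.083 = 1.206405 mm^3/s


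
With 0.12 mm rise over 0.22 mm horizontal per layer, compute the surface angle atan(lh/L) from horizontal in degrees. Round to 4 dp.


angle = atan(0.12/0.22) = 28.6105 degrees


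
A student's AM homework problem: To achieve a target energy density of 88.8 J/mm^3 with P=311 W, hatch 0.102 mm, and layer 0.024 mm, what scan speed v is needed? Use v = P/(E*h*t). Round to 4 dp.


v = 311 / (88.8*0.102*0.024) = 1430.6586 mm/s


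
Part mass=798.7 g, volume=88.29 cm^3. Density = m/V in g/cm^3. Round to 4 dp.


rho = 798.7 / 88.29 = 9.0463 g/cm^3


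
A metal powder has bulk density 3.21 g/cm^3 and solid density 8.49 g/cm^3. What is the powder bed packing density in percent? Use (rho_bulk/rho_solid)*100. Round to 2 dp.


Packing = (3.21/8.49)*100 = 37.81 %


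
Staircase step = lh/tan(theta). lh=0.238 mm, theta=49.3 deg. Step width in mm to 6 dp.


step = 0.238 / tan(49.3) = 0.204712 mm


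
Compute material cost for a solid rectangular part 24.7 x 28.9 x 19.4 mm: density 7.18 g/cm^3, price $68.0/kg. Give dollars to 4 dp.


V = 24.7 * 28.9 * 19.4 = 13848.302 mm^3 = 13.848302 cm^3
Mass = 13.848302 * 7.18 / 1000 = 0.09943081 kg
Cost = 0.09943081 * 68.0 = 6.7613 $


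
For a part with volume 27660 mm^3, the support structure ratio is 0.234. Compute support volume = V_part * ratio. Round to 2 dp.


V_support = 27660 * 0.234 = 6472.44 mm^3
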